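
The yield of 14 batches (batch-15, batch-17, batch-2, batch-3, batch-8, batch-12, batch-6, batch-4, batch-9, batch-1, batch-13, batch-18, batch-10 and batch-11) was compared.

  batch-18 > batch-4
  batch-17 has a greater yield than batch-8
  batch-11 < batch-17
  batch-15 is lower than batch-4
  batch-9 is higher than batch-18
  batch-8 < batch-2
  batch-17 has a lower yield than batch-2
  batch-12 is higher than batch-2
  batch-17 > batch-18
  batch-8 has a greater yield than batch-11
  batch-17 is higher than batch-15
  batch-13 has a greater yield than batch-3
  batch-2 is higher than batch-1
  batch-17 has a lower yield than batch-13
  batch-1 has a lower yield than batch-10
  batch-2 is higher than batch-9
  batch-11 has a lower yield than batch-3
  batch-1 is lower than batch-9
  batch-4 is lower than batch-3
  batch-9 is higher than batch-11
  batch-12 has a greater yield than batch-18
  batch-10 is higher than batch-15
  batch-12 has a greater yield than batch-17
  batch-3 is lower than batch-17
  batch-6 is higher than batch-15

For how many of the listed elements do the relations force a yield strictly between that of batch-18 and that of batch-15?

1

The relations place batch-15 below batch-18. An element lies strictly between them when it is forced above batch-15 and also forced below batch-18.
Above batch-15: {batch-4, batch-10, batch-3, batch-6, batch-9, batch-17, batch-2, batch-12, batch-13}. Below batch-18: {batch-4}.
Intersection: {batch-4} — 1.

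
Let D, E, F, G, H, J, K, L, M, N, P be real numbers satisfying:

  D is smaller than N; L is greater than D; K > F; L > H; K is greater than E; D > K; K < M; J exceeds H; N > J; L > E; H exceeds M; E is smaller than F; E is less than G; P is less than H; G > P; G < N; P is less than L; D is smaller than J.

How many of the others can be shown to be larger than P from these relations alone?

Directly above P: H, L, G.
One step further: J, N (5 so far).
No other element is forced above P by the given relations, so the count is 5.

5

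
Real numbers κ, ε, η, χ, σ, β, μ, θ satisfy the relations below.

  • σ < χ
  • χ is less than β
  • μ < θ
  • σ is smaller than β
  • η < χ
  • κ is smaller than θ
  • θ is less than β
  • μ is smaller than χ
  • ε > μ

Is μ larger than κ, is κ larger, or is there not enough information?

Following every chain through μ: above μ we get ε, χ, θ, β.
κ is not reached, and no chain runs the other way from κ to μ.
So the given relations leave the order of μ and κ undetermined.

undetermined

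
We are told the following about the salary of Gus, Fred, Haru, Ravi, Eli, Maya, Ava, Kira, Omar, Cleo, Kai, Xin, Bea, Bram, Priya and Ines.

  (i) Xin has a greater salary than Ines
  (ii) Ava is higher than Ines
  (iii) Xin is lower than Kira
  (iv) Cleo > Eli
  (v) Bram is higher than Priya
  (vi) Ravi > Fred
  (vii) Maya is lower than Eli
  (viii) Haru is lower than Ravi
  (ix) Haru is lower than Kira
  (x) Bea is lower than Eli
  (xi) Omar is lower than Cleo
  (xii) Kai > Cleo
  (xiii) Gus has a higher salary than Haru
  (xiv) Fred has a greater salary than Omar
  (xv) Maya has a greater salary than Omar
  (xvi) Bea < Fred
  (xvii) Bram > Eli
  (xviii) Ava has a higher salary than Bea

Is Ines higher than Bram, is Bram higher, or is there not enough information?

Following every chain through Ines: above Ines we get Xin, Kira, Ava.
Bram is not reached, and no chain runs the other way from Bram to Ines.
So the given relations leave the order of Ines and Bram undetermined.

undetermined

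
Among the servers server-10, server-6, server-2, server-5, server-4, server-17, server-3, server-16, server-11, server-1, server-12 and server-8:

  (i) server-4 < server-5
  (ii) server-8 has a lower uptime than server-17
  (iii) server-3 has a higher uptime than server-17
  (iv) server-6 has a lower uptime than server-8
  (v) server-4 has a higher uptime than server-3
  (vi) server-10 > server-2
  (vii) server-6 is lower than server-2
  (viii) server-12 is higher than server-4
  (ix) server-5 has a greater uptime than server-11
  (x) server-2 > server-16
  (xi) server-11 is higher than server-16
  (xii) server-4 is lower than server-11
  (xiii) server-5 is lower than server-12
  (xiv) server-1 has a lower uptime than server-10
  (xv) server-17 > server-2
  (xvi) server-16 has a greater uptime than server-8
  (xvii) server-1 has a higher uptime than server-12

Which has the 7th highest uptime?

server-3

The consecutive relations fix a unique order: server-6 < server-8 < server-16 < server-2 < server-17 < server-3 < server-4 < server-11 < server-5 < server-12 < server-1 < server-10.
The 7th largest is server-3.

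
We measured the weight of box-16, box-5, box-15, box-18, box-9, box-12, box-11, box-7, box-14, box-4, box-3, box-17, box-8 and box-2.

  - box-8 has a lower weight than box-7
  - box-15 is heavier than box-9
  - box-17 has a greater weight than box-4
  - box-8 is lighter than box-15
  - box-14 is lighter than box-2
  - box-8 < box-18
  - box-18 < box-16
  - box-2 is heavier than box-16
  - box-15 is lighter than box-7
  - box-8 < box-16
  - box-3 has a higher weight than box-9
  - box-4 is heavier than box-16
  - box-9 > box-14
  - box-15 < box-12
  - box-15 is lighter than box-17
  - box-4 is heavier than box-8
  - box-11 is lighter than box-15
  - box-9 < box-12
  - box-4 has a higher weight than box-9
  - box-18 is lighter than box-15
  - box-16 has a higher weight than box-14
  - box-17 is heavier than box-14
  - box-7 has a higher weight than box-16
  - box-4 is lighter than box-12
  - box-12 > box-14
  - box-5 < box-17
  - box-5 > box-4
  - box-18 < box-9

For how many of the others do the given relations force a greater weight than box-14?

10

The elements the relations force above box-14 are box-16, box-9, box-3, box-15, box-4, box-5, box-12, box-7, box-17, box-2 — no chain reaches any other.
That is 10.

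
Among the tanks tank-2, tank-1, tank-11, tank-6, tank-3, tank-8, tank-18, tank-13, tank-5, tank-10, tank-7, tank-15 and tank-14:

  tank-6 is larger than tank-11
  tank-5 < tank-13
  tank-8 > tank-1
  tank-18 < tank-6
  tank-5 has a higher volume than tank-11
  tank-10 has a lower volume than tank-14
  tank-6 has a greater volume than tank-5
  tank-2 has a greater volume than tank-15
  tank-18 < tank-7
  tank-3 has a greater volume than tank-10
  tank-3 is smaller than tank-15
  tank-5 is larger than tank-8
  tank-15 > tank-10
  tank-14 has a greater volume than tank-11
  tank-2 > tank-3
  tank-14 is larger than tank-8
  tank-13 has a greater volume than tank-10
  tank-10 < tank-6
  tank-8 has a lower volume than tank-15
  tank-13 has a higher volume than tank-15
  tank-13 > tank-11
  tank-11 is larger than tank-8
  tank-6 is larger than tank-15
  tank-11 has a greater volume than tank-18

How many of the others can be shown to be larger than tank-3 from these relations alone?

4

Directly above tank-3: tank-15, tank-2.
One step further: tank-6, tank-13 (4 so far).
No other element is forced above tank-3 by the given relations, so the count is 4.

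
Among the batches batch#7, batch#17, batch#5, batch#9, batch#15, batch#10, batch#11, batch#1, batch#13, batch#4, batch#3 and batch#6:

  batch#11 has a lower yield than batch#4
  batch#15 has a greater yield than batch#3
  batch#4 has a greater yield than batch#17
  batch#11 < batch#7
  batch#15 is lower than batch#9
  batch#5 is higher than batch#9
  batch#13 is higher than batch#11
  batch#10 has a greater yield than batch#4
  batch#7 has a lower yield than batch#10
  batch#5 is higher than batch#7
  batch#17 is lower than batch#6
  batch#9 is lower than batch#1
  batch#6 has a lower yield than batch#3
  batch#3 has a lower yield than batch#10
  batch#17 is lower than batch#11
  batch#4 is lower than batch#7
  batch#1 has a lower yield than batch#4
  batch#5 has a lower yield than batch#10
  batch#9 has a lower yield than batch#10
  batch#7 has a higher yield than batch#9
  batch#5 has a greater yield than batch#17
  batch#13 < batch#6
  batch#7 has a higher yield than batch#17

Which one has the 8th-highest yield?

Piecing the relations together gives one ordering: batch#17 < batch#11 < batch#13 < batch#6 < batch#3 < batch#15 < batch#9 < batch#1 < batch#4 < batch#7 < batch#5 < batch#10.
The 8th largest is batch#3.

batch#3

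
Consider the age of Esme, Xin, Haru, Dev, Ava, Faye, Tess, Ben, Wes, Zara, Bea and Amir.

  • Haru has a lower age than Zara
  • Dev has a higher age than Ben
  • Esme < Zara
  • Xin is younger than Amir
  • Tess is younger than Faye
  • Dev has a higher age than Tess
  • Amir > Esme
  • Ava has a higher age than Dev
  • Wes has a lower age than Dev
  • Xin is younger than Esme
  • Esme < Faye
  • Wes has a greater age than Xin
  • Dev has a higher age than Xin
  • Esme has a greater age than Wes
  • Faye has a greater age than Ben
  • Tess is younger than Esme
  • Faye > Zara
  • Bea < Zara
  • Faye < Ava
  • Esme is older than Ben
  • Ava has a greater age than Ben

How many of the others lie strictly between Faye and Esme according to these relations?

1

The relations place Esme below Faye. An element lies strictly between them when it is forced above Esme and also forced below Faye.
Above Esme: {Zara, Ava, Amir}. Below Faye: {Ben, Tess, Xin, Bea, Wes, Haru, Zara}.
Intersection: {Zara} — 1.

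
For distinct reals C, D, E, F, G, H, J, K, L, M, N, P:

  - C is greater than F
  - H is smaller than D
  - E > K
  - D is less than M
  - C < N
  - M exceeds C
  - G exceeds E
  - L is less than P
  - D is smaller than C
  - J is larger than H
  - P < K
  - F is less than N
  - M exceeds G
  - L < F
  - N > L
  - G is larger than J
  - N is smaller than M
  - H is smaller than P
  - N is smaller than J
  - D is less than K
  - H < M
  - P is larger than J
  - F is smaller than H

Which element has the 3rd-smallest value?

H

The consecutive relations fix a unique order: L < F < H < D < C < N < J < P < K < E < G < M.
Counting 3 from the smallest end gives H.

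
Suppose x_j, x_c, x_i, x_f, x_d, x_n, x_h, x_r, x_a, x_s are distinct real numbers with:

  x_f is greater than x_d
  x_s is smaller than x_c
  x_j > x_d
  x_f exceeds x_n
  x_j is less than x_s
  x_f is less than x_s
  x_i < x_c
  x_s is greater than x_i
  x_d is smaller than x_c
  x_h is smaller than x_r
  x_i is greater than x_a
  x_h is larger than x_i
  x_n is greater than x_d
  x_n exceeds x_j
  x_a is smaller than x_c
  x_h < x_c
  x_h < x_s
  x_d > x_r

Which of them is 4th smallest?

x_r

The consecutive relations fix a unique order: x_a < x_i < x_h < x_r < x_d < x_j < x_n < x_f < x_s < x_c.
The 4th smallest is x_r.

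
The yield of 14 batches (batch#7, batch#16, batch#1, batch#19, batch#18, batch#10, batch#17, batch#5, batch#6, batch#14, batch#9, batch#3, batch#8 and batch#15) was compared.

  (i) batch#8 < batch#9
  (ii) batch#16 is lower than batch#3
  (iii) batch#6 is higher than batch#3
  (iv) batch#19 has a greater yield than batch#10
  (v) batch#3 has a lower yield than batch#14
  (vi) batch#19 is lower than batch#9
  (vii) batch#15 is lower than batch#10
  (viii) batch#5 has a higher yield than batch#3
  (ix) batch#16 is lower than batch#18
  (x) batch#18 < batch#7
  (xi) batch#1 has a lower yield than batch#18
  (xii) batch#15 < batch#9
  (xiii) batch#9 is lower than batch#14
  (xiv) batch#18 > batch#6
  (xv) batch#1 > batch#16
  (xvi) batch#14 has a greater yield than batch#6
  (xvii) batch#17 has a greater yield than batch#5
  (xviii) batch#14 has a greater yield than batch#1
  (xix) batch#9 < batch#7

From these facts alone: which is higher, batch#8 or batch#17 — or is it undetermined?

undetermined

Following every chain through batch#8: above batch#8 we get batch#9, batch#14, batch#7.
batch#17 is not reached, and no chain runs the other way from batch#17 to batch#8.
So the given relations leave the order of batch#8 and batch#17 undetermined.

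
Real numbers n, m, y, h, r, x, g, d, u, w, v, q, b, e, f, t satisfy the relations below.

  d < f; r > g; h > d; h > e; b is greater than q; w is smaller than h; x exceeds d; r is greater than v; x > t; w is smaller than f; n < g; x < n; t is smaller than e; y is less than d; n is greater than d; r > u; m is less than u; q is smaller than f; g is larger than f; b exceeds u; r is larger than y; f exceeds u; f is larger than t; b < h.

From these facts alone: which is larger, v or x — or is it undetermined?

Following every chain through x: above x we get n, g, r; below x we get y, d, t.
v is not reached, and no chain runs the other way from v to x.
So the given relations leave the order of x and v undetermined.

undetermined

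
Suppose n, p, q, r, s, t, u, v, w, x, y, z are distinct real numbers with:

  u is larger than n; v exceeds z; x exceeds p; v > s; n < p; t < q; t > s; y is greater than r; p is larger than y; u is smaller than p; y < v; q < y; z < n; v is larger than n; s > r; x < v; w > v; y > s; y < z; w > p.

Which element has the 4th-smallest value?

q

The consecutive relations fix a unique order: r < s < t < q < y < z < n < u < p < x < v < w.
Counting 4 from the smallest end gives q.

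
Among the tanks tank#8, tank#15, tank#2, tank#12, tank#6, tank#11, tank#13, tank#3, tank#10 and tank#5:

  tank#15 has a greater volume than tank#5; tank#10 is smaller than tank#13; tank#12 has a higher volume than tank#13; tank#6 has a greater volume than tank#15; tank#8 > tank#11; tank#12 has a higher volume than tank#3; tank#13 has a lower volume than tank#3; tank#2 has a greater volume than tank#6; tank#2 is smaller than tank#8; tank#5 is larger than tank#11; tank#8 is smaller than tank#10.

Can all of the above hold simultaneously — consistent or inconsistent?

Every relation is compatible with tank#11 < tank#5 < tank#15 < tank#6 < tank#2 < tank#8 < tank#10 < tank#13 < tank#3 < tank#12; the set is consistent.

consistent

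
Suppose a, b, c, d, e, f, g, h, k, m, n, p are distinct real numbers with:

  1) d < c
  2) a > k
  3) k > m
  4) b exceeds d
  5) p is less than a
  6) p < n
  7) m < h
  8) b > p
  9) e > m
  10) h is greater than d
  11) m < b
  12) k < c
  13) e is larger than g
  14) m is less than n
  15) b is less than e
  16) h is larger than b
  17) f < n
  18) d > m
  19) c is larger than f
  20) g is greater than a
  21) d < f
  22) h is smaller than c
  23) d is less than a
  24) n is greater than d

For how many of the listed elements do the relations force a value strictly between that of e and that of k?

2

Chaining upward from k reaches: a, g, c.
Chaining downward from e reaches: m, d, p, b, a, g.
Strictly between k and e are those in both lists: a, g — 2 elements.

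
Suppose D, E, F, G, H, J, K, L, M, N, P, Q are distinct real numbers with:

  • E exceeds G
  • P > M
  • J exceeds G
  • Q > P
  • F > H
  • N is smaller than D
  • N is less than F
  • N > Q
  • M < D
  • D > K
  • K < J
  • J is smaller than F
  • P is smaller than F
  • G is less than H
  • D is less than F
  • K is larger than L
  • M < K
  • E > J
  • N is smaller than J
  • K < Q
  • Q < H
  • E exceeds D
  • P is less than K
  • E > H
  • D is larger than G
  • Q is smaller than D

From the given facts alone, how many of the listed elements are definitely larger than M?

9

Directly above M: P, K, D.
One step further: Q, J, E, F (7 so far).
One step further: H, N (9 so far).
Nothing else is reachable above M; 9 in all.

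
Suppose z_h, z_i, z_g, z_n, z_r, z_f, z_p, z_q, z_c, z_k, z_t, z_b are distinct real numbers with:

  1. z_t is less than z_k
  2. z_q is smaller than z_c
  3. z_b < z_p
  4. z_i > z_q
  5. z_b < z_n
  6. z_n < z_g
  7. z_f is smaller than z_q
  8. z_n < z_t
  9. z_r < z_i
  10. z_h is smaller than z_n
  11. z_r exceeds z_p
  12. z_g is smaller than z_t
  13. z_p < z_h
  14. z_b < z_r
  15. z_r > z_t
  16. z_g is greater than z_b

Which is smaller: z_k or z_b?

z_b < z_p and z_p < z_h give z_b < z_h.
With z_h < z_n: z_b < z_p < z_h < z_n.
With z_n < z_g: z_b < z_p < z_h < z_n < z_g.
Then z_g < z_t extends the chain to z_t.
With z_t < z_k: z_b < z_p < z_h < z_n < z_g < z_t < z_k.
So z_b < z_k; z_b is the smaller of the two.

z_b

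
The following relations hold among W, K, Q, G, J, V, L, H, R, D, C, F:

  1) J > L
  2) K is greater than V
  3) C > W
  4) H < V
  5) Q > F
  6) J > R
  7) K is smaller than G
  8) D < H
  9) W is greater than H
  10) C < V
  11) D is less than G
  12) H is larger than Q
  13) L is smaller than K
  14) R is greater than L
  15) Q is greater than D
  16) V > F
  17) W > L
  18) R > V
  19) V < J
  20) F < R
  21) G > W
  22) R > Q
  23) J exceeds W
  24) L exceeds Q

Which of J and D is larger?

J

Link the given pairs in sequence: D < Q; Q < H; H < W; W < C; C < V; V < R; R < J.
Chaining these gives D < Q < H < W < C < V < R < J.
So D < J; J is the larger of the two.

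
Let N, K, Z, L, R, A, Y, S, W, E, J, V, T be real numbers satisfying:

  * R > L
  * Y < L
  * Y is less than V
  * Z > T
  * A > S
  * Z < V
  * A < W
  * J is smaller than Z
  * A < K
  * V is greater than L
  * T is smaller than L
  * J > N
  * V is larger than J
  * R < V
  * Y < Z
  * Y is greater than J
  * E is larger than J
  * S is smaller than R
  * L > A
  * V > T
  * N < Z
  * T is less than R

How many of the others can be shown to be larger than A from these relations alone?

The elements the relations force above A are W, L, R, K, V — no chain reaches any other.
That is 5.

5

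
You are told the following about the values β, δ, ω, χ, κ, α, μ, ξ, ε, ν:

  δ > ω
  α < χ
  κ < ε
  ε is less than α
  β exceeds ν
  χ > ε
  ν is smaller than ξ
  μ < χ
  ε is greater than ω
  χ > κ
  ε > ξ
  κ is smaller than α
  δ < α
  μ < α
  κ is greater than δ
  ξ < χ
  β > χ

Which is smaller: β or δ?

The relevant relations are δ < κ; κ < ε; ε < α; α < χ; χ < β.
Together: δ < κ < ε < α < χ < β.
So δ < β; δ is the smaller of the two.

δ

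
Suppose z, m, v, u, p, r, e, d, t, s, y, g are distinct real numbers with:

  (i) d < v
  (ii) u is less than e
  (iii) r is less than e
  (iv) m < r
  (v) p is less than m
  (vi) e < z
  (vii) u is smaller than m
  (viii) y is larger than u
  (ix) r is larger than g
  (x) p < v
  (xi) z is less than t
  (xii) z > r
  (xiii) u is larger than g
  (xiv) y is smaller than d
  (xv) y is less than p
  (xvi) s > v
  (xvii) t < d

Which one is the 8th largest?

The consecutive relations fix a unique order: g < u < y < p < m < r < e < z < t < d < v < s.
Counting 8 from the largest end gives m.

m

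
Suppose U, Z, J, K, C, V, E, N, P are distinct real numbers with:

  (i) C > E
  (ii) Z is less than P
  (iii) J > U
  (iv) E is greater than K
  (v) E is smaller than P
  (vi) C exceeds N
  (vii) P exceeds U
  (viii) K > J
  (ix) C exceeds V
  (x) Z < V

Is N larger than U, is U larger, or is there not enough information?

undetermined

Following every chain through U: above U we get J, K, E, P, C.
N is not reached, and no chain runs the other way from N to U.
So the given relations leave the order of U and N undetermined.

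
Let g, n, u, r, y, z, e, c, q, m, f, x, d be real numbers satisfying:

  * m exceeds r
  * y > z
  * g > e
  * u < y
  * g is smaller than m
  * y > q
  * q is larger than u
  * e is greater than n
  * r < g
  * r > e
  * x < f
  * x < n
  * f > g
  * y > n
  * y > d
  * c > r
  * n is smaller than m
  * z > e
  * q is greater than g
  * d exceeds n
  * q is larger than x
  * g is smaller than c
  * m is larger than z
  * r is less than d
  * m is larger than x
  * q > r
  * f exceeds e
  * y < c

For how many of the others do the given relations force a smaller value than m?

Directly below m: x, n, r, g, z.
One step further: e (6 so far).
No other element is forced below m by the given relations, so the count is 6.

6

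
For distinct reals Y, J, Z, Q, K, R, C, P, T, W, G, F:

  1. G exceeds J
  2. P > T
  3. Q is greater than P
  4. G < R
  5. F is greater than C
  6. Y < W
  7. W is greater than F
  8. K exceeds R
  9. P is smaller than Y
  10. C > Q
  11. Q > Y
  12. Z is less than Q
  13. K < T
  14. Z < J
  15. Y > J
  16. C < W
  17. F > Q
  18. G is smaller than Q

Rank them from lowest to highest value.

Z < J < G < R < K < T < P < Y < Q < C < F < W

The consecutive links are each given: Z < J; J < G; G < R; R < K; K < T; T < P; P < Y; Y < Q; Q < C; C < F; F < W.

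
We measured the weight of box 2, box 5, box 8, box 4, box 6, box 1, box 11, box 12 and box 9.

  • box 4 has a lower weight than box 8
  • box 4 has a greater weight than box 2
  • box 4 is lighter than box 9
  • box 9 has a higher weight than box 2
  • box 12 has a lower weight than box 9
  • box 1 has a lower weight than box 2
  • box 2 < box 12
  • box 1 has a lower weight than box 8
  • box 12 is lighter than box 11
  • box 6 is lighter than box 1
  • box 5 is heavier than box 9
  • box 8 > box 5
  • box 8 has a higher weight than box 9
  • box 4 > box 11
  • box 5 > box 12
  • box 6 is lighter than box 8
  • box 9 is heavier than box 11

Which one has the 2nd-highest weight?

The consecutive relations fix a unique order: box 6 < box 1 < box 2 < box 12 < box 11 < box 4 < box 9 < box 5 < box 8.
The 2nd largest is box 5.

box 5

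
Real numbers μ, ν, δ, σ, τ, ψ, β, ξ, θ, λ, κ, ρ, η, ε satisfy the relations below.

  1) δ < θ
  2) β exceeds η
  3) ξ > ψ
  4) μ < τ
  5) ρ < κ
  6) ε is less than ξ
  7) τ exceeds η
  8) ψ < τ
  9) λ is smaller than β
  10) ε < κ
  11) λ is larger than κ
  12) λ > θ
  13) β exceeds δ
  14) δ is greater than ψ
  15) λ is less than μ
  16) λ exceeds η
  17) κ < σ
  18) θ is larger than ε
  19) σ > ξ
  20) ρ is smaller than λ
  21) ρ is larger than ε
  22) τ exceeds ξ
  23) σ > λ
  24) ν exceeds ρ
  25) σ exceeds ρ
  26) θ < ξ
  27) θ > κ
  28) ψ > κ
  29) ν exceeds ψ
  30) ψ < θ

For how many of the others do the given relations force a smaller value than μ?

Directly below μ: λ.
One step further: ρ, κ, η, θ (5 so far).
One step further: ε, ψ, δ (8 so far).
No other element is forced below μ by the given relations, so the count is 8.

8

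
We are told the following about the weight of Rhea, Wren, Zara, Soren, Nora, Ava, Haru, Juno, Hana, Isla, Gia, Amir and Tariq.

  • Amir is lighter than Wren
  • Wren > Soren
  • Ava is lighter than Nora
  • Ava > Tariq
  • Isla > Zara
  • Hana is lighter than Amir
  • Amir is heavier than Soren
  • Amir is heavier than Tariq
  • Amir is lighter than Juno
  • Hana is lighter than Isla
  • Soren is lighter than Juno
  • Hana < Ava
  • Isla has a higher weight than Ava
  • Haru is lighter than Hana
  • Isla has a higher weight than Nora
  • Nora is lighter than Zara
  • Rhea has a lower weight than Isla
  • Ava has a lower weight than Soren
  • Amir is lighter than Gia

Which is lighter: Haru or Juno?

Haru < Hana < Ava < Soren < Amir < Juno, by transitivity through Hana, Ava, Soren, Amir.
So Haru < Juno; Haru is the lighter of the two.

Haru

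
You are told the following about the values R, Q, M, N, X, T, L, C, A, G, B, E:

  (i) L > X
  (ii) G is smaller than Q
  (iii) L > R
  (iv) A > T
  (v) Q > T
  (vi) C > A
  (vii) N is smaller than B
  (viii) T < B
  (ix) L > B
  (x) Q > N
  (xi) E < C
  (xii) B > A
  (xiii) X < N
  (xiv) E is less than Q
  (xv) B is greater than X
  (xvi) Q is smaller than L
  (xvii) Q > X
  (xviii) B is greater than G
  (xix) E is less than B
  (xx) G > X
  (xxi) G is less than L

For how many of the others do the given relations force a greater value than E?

4

Directly above E: B, Q, C.
One step further: L (4 so far).
Nothing else is reachable above E; 4 in all.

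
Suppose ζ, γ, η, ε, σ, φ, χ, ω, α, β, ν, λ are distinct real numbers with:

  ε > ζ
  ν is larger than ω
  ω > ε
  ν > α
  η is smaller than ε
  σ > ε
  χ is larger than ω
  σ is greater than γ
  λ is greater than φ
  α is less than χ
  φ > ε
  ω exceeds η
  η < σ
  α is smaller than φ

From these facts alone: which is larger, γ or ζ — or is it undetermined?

undetermined

Following every chain through ζ: above ζ we get ε, ω, φ, λ, ν, χ, σ.
γ is not reached, and no chain runs the other way from γ to ζ.
So the given relations leave the order of ζ and γ undetermined.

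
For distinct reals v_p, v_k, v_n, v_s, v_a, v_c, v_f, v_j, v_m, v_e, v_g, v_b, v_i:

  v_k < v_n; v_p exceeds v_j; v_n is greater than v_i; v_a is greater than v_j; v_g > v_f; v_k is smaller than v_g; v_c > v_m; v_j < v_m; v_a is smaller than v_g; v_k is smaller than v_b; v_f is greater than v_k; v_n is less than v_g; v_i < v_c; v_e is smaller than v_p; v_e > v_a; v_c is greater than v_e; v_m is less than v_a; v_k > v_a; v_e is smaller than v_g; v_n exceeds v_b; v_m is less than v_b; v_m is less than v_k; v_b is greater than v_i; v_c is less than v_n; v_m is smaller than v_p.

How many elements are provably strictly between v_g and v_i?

Chaining upward from v_i reaches: v_b, v_c, v_n.
Chaining downward from v_g reaches: v_j, v_m, v_a, v_e, v_k, v_b, v_c, v_n, v_f.
Strictly between v_i and v_g are those in both lists: v_b, v_c, v_n — 3 elements.

3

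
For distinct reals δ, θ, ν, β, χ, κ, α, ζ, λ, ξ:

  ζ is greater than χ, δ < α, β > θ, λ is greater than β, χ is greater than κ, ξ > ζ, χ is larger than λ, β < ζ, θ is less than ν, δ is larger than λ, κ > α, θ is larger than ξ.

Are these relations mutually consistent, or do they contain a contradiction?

We have θ < β stated directly, yet also β < λ < δ < α < κ < χ < ζ < ξ < θ by chaining the others — so β < θ. Contradiction.

inconsistent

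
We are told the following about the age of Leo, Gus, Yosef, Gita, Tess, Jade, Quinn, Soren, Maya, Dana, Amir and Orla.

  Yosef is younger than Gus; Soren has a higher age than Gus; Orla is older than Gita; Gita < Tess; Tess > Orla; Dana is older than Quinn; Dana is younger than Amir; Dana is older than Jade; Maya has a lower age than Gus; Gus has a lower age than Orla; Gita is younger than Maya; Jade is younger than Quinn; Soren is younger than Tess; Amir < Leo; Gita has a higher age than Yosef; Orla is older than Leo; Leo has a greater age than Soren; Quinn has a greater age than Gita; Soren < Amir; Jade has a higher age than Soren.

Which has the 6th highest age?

Piecing the relations together gives one ordering: Yosef < Gita < Maya < Gus < Soren < Jade < Quinn < Dana < Amir < Leo < Orla < Tess.
The 6th largest is Quinn.

Quinn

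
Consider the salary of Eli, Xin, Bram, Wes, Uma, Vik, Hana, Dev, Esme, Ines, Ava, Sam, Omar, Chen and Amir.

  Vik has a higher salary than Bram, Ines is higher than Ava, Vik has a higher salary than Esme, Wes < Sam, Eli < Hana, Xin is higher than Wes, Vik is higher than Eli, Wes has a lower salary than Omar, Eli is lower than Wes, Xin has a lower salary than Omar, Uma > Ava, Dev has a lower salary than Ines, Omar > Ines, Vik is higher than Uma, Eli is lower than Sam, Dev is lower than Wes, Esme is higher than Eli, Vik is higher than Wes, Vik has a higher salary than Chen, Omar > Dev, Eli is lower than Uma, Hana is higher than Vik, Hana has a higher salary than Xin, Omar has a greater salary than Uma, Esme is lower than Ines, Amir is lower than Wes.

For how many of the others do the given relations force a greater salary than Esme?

Directly above Esme: Ines, Vik.
One step further: Omar, Hana (4 so far).
No other element is forced above Esme by the given relations, so the count is 4.

4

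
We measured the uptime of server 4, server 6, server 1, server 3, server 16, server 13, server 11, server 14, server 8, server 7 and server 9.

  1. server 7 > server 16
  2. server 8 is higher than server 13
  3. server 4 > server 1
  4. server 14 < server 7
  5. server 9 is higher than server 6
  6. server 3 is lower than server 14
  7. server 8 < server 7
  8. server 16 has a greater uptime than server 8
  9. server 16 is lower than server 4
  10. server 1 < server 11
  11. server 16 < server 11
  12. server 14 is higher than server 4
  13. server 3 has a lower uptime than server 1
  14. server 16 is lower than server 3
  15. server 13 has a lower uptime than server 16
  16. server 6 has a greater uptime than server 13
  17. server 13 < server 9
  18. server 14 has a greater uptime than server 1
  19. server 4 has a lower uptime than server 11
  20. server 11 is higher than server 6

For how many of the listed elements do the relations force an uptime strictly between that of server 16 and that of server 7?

Chaining upward from server 16 reaches: server 3, server 1, server 4, server 14, server 11.
Chaining downward from server 7 reaches: server 13, server 8, server 3, server 1, server 4, server 14.
Strictly between server 16 and server 7 are those in both lists: server 3, server 1, server 4, server 14 — 4 elements.

4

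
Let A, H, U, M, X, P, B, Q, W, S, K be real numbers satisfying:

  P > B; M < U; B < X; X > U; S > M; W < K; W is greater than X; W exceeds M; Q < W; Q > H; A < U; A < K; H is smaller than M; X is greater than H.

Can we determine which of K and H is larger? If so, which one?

K

The relevant relations are H < M; M < U; U < X; X < W; W < K.
Chaining these gives H < M < U < X < W < K.
So K is larger.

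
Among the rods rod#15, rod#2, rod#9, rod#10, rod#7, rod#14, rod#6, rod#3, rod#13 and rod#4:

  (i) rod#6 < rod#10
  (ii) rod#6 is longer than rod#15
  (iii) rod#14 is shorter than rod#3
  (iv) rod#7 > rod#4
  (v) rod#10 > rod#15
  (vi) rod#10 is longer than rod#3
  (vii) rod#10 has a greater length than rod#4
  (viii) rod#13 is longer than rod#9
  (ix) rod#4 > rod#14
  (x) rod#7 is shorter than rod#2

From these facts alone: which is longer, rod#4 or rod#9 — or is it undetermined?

Following every chain through rod#9: above rod#9 we get rod#13.
rod#4 is not reached, and no chain runs the other way from rod#4 to rod#9.
So the given relations leave the order of rod#9 and rod#4 undetermined.

undetermined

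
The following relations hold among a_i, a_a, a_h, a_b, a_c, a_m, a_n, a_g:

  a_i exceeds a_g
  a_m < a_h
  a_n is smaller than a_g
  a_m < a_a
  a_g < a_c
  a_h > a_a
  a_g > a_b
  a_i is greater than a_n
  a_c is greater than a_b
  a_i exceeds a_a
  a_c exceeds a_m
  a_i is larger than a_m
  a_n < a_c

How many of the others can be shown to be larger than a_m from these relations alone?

Directly above a_m: a_a, a_h, a_c, a_i.
No other element is forced above a_m by the given relations, so the count is 4.

4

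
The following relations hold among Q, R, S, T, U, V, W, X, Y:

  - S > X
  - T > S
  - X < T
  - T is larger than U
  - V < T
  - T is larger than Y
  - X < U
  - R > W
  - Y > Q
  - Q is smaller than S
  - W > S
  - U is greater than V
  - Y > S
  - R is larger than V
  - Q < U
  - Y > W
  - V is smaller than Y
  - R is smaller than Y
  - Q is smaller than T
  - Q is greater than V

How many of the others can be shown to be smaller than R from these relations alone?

From R the given relations immediately reach V, W.
From those, S — 3 in total.
From those, X, Q — 5 in total.
Nothing else is reachable below R; 5 in all.

5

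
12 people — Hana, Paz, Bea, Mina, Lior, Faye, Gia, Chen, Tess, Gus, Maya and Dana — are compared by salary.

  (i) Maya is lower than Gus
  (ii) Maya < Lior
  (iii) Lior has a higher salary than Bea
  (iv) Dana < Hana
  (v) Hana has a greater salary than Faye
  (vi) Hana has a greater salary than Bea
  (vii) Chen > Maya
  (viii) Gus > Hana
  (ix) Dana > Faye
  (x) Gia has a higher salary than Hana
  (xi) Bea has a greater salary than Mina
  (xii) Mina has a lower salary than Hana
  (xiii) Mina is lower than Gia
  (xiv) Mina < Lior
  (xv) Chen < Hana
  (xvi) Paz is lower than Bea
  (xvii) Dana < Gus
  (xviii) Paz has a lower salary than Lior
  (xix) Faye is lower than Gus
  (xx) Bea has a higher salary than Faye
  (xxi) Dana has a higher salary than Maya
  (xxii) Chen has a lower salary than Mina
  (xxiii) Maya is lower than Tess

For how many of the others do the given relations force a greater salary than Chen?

6

From Chen the given relations immediately reach Mina, Hana.
From those, Bea, Gus, Lior, Gia — 6 in total.
Nothing else is reachable above Chen; 6 in all.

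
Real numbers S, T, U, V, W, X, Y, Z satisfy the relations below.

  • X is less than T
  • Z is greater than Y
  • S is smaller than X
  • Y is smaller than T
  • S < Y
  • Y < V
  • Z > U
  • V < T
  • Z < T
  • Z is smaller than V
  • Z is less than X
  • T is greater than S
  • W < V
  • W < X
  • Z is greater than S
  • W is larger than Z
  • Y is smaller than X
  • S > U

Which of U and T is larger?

T

U < S and S < Y give U < Y.
Then Y < Z extends the chain to Z.
Then Z < W extends the chain to W.
Then W < X extends the chain to X.
With X < T: U < S < Y < Z < W < X < T.
So U < T; T is the larger of the two.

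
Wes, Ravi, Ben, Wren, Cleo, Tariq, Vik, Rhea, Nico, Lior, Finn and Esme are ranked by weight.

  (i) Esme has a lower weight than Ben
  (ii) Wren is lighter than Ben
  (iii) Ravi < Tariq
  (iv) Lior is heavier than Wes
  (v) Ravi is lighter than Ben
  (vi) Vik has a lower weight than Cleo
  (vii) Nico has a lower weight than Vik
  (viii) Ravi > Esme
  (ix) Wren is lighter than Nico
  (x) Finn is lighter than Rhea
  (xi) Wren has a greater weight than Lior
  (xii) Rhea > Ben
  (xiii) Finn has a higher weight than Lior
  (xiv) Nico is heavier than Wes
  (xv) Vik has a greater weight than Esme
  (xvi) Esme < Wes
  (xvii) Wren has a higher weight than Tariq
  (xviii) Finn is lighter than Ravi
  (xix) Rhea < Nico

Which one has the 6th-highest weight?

Chaining the given pairs: Esme < Wes < Lior < Finn < Ravi < Tariq < Wren < Ben < Rhea < Nico < Vik < Cleo.
The 6th largest is Wren.

Wren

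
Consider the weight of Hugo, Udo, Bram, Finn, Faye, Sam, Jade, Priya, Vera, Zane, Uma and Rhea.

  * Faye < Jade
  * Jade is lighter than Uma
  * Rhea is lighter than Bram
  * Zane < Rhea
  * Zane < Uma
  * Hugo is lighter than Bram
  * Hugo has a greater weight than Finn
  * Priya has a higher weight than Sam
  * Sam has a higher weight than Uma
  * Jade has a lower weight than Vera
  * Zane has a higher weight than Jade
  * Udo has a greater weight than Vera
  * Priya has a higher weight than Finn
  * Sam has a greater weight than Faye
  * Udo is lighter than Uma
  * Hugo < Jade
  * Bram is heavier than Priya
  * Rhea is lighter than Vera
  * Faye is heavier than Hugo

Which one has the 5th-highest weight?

Udo

Chaining the given pairs: Finn < Hugo < Faye < Jade < Zane < Rhea < Vera < Udo < Uma < Sam < Priya < Bram.
Counting 5 from the largest end gives Udo.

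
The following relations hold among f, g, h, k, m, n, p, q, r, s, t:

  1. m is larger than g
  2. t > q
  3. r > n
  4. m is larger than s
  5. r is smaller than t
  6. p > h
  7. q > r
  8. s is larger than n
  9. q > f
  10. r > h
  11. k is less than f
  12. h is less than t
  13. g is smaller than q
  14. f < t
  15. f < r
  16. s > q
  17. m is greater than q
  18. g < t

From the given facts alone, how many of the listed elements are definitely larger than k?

From k the given relations immediately reach f.
From those, r, q, t — 4 in total.
From those, s, m — 6 in total.
Nothing else is reachable above k; 6 in all.

6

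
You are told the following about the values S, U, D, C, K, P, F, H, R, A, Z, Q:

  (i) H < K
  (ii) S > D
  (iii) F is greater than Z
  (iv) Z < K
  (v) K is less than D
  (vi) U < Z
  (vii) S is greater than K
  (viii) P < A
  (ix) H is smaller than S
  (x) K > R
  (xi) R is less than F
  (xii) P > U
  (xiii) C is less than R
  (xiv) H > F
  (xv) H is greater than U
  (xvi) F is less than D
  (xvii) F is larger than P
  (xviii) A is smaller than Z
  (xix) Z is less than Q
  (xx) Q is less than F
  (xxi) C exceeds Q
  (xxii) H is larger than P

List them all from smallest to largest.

Nothing is placed below U, so it is least; from there U < P; P < A; A < Z; Z < Q; Q < C; C < R; R < F; F < H; H < K; K < D; D < S, each given directly.

U < P < A < Z < Q < C < R < F < H < K < D < S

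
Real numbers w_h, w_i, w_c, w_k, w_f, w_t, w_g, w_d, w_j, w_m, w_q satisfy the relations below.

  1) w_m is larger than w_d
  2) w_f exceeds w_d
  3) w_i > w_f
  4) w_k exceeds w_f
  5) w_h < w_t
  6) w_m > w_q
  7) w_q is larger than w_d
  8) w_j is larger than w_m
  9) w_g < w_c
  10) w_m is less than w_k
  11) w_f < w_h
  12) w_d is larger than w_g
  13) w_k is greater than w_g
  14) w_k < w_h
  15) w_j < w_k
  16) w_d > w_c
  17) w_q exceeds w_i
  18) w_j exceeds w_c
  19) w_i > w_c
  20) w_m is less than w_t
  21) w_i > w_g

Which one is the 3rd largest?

w_k

The consecutive relations fix a unique order: w_g < w_c < w_d < w_f < w_i < w_q < w_m < w_j < w_k < w_h < w_t.
The 3rd largest is w_k.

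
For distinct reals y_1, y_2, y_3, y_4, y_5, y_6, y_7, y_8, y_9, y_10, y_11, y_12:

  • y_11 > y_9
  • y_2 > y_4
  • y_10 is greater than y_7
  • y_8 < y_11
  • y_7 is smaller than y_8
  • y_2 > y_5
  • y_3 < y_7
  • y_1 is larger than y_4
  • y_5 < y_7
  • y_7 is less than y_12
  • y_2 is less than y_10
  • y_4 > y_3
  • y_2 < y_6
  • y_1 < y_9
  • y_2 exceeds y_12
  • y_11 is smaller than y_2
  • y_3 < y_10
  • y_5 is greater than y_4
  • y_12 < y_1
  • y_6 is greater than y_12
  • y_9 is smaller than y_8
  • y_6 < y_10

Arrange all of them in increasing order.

y_3 < y_4 < y_5 < y_7 < y_12 < y_1 < y_9 < y_8 < y_11 < y_2 < y_6 < y_10

Each adjacent pair is fixed by a given relation: y_3 < y_4; y_4 < y_5; y_5 < y_7; y_7 < y_12; y_12 < y_1; y_1 < y_9; y_9 < y_8; y_8 < y_11; y_11 < y_2; y_2 < y_6; y_6 < y_10. Chaining them end to end gives the full order.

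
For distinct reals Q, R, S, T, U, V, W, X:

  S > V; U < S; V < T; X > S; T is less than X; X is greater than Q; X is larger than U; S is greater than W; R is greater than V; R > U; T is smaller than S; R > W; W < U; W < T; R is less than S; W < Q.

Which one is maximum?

V is not greatest since V < R; W is not greatest since W < T; T is not greatest since T < X; U is not greatest since U < R; R is not greatest since R < S; S is not greatest since S < X; Q is not greatest since Q < X.
Only X has nothing above it, so X is the maximum.

X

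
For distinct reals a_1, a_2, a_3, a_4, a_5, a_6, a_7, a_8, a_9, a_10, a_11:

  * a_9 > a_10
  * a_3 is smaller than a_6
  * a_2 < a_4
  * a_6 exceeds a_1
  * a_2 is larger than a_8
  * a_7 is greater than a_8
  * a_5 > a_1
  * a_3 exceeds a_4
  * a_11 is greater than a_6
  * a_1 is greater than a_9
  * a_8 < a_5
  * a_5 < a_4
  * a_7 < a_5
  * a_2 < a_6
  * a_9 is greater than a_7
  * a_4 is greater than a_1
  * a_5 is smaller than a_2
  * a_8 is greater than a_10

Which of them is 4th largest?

a_4

Chaining the given pairs: a_10 < a_8 < a_7 < a_9 < a_1 < a_5 < a_2 < a_4 < a_3 < a_6 < a_11.
The 4th largest is a_4.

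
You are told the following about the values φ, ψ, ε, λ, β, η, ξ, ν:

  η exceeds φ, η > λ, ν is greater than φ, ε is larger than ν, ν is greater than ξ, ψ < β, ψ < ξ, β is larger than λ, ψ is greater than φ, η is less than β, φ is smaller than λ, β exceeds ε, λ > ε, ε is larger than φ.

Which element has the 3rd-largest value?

Piecing the relations together gives one ordering: φ < ψ < ξ < ν < ε < λ < η < β.
The 3rd largest is λ.

λ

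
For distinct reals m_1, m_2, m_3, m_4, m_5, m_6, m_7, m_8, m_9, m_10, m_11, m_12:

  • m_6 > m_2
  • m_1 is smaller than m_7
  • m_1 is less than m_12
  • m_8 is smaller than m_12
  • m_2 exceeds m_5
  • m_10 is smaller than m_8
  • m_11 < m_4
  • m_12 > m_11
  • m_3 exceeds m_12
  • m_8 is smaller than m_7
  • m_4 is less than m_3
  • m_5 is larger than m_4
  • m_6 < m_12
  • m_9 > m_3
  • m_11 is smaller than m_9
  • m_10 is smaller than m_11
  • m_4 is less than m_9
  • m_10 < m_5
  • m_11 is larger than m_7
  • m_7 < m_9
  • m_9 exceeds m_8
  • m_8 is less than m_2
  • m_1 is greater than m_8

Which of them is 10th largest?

Piecing the relations together gives one ordering: m_10 < m_8 < m_1 < m_7 < m_11 < m_4 < m_5 < m_2 < m_6 < m_12 < m_3 < m_9.
Counting 10 from the largest end gives m_1.

m_1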